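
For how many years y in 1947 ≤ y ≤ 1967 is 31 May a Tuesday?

4

Day of week of May 31 in each year:
1947: Sat, 1948: Mon, 1949: Tue ✓, 1950: Wed, 1951: Thu, 1952: Sat, 1953: Sun, 1954: Mon, 1955: Tue ✓, 1956: Thu, 1957: Fri, 1958: Sat, 1959: Sun, 1960: Tue ✓, 1961: Wed, 1962: Thu, 1963: Fri, 1964: Sun, 1965: Mon, 1966: Tue ✓, 1967: Wed
Tuesdays: 1949, 1955, 1960, 1966.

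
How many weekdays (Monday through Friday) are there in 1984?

261

January 1, 1984 is a Sunday.
The range spans 366 days (inclusive of both endpoints).
366 = 7 × 52 + 2, so there are 52 full weeks plus 2 extra days.
Each full week contributes 5 weekdays (Mon–Fri): 52 × 5 = 260.
The 2 extra days are Sun, Mon — 1 of them qualifies.
Total: 260 + 1 = 261.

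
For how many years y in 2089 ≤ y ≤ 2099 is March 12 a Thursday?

Day of week of March 12 in each year:
2089: Sat, 2090: Sun, 2091: Mon, 2092: Wed, 2093: Thu ✓, 2094: Fri, 2095: Sat, 2096: Mon, 2097: Tue, 2098: Wed, 2099: Thu ✓
Thursdays: 2093, 2099.

2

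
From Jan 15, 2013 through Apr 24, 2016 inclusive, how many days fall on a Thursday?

171

Jan 15, 2013 is a Tuesday.
That's 1196 days from start to end, counting both.
1196 = 7 × 170 + 6, so there are 170 full weeks plus 6 extra days.
Each full week contributes one Thursday: 170 so far.
The 6 extra days are Tue, Wed, Thu, Fri, Sat, Sun — 1 of them qualifies.
Total: 170 + 1 = 171.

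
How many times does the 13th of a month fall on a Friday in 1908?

The 13th falls on a Friday when the month's 13th has weekday Fri.
Jan 13 is Mon; Feb 13 is Thu; Mar 13 is Fri ✓; Apr 13 is Mon; May 13 is Wed; Jun 13 is Sat; Jul 13 is Mon; Aug 13 is Thu; Sep 13 is Sun; Oct 13 is Tue; Nov 13 is Fri ✓; Dec 13 is Sun.
Friday the 13ths: Mar, Nov.

2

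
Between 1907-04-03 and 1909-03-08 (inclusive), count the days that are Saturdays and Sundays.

202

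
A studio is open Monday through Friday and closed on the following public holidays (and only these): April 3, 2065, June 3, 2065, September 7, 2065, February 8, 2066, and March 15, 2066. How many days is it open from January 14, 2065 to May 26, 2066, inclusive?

351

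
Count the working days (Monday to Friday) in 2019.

261 weekdays

Jan 1, 2019 is a Tuesday.
That's 365 days from start to end, counting both.
365 = 7 × 52 + 1, so there are 52 full weeks plus 1 extra day.
Each full week contributes 5 weekdays (Mon–Fri): 52 × 5 = 260.
The 1 extra day is Tue — 1 of them qualifies.
Total: 260 + 1 = 261.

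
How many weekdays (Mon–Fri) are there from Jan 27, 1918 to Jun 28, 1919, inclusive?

370 weekdays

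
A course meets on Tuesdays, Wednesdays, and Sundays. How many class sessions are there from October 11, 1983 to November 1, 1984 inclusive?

167

October 11, 1983 is a Tuesday.
That's 388 days from start to end, counting both.
388 = 7 × 55 + 3, so there are 55 full weeks plus 3 extra days.
Each full week contributes 3 days from the set (Tue, Wed, Sun): 55 × 3 = 165.
The 3 extra days are Tuesday, Wednesday, Thursday — 2 of them qualify.
Total: 165 + 2 = 167.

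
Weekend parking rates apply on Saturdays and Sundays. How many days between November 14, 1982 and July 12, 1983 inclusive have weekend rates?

November 14, 1982 is a Sunday.
The range spans 241 days (inclusive of both endpoints).
241 = 7 × 34 + 3, so there are 34 full weeks plus 3 extra days.
Each full week contributes 2 weekend days (Sat, Sun): 34 × 2 = 68.
The 3 extra days are Sunday, Monday, Tuesday — 1 of them qualifies.
Total: 68 + 1 = 69.

69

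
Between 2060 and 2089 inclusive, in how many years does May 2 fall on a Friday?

Day of week of May 2 in each year:
2060: Sun, 2061: Mon, 2062: Tue, 2063: Wed, 2064: Fri ✓, 2065: Sat, 2066: Sun, 2067: Mon, 2068: Wed, 2069: Thu, 2070: Fri ✓, 2071: Sat, 2072: Mon, 2073: Tue, 2074: Wed, 2075: Thu, 2076: Sat, 2077: Sun, 2078: Mon, 2079: Tue, 2080: Thu, 2081: Fri ✓, 2082: Sat, 2083: Sun, 2084: Tue, 2085: Wed, 2086: Thu, 2087: Fri ✓, 2088: Sun, 2089: Mon
Fridays: 2064, 2070, 2081, 2087.

4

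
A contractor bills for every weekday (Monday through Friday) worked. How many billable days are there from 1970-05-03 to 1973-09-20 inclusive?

1970-05-03 is a Sunday.
That's 1237 days from start to end, counting both.
1237 = 7 × 176 + 5, so there are 176 full weeks plus 5 extra days.
Each full week contributes 5 weekdays (Mon–Fri): 176 × 5 = 880.
The 5 extra days are Sunday, Monday, Tuesday, Wednesday, Thursday — 4 of them qualify.
Total: 880 + 4 = 884.

884 weekdays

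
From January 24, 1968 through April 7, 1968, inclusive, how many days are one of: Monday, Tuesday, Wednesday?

31

January 24, 1968 is a Wednesday.
From January 24, 1968 to April 7, 1968 is 75 days inclusive.
75 = 7 × 10 + 5, so there are 10 full weeks plus 5 extra days.
Each full week contributes 3 days from the set (Mon, Tue, Wed): 10 × 3 = 30.
The 5 extra days are Wed, Thu, Fri, Sat, Sun — 1 of them qualifies.
Total: 30 + 1 = 31.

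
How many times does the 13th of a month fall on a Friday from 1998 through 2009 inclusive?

Friday-the-13ths by year:
1998: Feb, Mar, Nov
1999: Aug
2000: Oct
2001: Apr, Jul
2002: Sep, Dec
2003: Jun
2004: Feb, Aug
2005: May
2006: Jan, Oct
2007: Apr, Jul
2008: Jun
2009: Feb, Mar, Nov

21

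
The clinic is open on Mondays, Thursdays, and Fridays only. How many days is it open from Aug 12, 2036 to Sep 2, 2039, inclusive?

479

Aug 12, 2036 is a Tuesday.
That's 1117 days from start to end, counting both.
1117 = 7 × 159 + 4, so there are 159 full weeks plus 4 extra days.
Each full week contributes 3 days from the set (Mon, Thu, Fri): 159 × 3 = 477.
The 4 extra days are Tuesday, Wednesday, Thursday, Friday — 2 of them qualify.
Total: 477 + 2 = 479.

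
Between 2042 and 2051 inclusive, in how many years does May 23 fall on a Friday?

1

Day of week of May 23 in each year:
2042: Fri ✓, 2043: Sat, 2044: Mon, 2045: Tue, 2046: Wed, 2047: Thu, 2048: Sat, 2049: Sun, 2050: Mon, 2051: Tue
Fridays: 2042.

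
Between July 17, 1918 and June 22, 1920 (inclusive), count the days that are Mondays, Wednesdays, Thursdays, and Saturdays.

July 17, 1918 is a Wednesday.
From July 17, 1918 to June 22, 1920 is 707 days inclusive.
707 = 7 × 101, so the span is exactly 101 full weeks.
Each full week contributes 4 days from the set (Mon, Wed, Thu, Sat): 101 × 4 = 404.

404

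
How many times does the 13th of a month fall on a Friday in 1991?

2

The 13th falls on a Friday when the month's 13th has weekday Fri.
Jan 13 is Sun; Feb 13 is Wed; Mar 13 is Wed; Apr 13 is Sat; May 13 is Mon; Jun 13 is Thu; Jul 13 is Sat; Aug 13 is Tue; Sep 13 is Fri ✓; Oct 13 is Sun; Nov 13 is Wed; Dec 13 is Fri ✓.
Friday the 13ths: Sep, Dec.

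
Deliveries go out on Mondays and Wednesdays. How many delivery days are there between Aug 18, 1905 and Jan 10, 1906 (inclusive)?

42

Aug 18, 1905 is a Friday.
From Aug 18, 1905 to Jan 10, 1906 is 146 days inclusive.
146 = 7 × 20 + 6, so there are 20 full weeks plus 6 extra days.
Each full week contributes 2 days from the set (Mon, Wed): 20 × 2 = 40.
The 6 extra days are Fri, Sat, Sun, Mon, Tue, Wed — 2 of them qualify.
Total: 40 + 2 = 42.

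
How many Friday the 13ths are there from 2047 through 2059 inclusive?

21

Friday-the-13ths by year:
2047: Sep, Dec
2048: Mar, Nov
2049: Aug
2050: May
2051: Jan, Oct
2052: Sep, Dec
2053: Jun
2054: Feb, Mar, Nov
2055: Aug
2056: Oct
2057: Apr, Jul
2058: Sep, Dec
2059: Jun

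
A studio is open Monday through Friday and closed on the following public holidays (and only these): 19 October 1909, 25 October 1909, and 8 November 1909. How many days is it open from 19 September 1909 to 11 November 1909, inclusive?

36 business days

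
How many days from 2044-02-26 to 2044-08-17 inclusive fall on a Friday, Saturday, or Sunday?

75

2044-02-26 is a Friday.
The range spans 174 days (inclusive of both endpoints).
174 = 7 × 24 + 6, so there are 24 full weeks plus 6 extra days.
Each full week contributes 3 days from the set (Fri, Sat, Sun): 24 × 3 = 72.
The 6 extra days are Friday, Saturday, Sunday, Monday, Tuesday, Wednesday — 3 of them qualify.
Total: 72 + 3 = 75.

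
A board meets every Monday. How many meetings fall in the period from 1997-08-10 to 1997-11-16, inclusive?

14 Mondays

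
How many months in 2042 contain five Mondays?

A month has five Mondays exactly when Monday falls within its first (length − 28) days.
Jan: 31 days, starts Wed → 5 of Wed, Thu, Fri
Feb: 28 days, starts Sat → 5 of (none)
Mar: 31 days, starts Sat → 5 of Sat, Sun, Mon ✓
Apr: 30 days, starts Tue → 5 of Tue, Wed
May: 31 days, starts Thu → 5 of Thu, Fri, Sat
Jun: 30 days, starts Sun → 5 of Sun, Mon ✓
Jul: 31 days, starts Tue → 5 of Tue, Wed, Thu
Aug: 31 days, starts Fri → 5 of Fri, Sat, Sun
Sep: 30 days, starts Mon → 5 of Mon, Tue ✓
Oct: 31 days, starts Wed → 5 of Wed, Thu, Fri
Nov: 30 days, starts Sat → 5 of Sat, Sun
Dec: 31 days, starts Mon → 5 of Mon, Tue, Wed ✓
Months with five Mondays: Mar, Jun, Sep, Dec.

4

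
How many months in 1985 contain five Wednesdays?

4

A month has five Wednesdays exactly when Wednesday falls within its first (length − 28) days.
Jan: 31 days, starts Tue → 5 of Tue, Wed, Thu ✓
Feb: 28 days, starts Fri → 5 of (none)
Mar: 31 days, starts Fri → 5 of Fri, Sat, Sun
Apr: 30 days, starts Mon → 5 of Mon, Tue
May: 31 days, starts Wed → 5 of Wed, Thu, Fri ✓
Jun: 30 days, starts Sat → 5 of Sat, Sun
Jul: 31 days, starts Mon → 5 of Mon, Tue, Wed ✓
Aug: 31 days, starts Thu → 5 of Thu, Fri, Sat
Sep: 30 days, starts Sun → 5 of Sun, Mon
Oct: 31 days, starts Tue → 5 of Tue, Wed, Thu ✓
Nov: 30 days, starts Fri → 5 of Fri, Sat
Dec: 31 days, starts Sun → 5 of Sun, Mon, Tue
Months with five Wednesdays: Jan, May, Jul, Oct.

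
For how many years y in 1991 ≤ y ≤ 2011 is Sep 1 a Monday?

Day of week of September 1 in each year:
1991: Sun, 1992: Tue, 1993: Wed, 1994: Thu, 1995: Fri, 1996: Sun, 1997: Mon ✓, 1998: Tue, 1999: Wed, 2000: Fri, 2001: Sat, 2002: Sun, 2003: Mon ✓, 2004: Wed, 2005: Thu, 2006: Fri, 2007: Sat, 2008: Mon ✓, 2009: Tue, 2010: Wed, 2011: Thu
Mondays: 1997, 2003, 2008.

3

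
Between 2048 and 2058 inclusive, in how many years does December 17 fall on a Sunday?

Day of week of December 17 in each year:
2048: Thu, 2049: Fri, 2050: Sat, 2051: Sun ✓, 2052: Tue, 2053: Wed, 2054: Thu, 2055: Fri, 2056: Sun ✓, 2057: Mon, 2058: Tue
Sundays: 2051, 2056.

2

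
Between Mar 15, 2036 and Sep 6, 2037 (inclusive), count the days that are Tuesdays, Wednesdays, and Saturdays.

Mar 15, 2036 is a Saturday.
The range spans 541 days (inclusive of both endpoints).
541 = 7 × 77 + 2, so there are 77 full weeks plus 2 extra days.
Each full week contributes 3 days from the set (Tue, Wed, Sat): 77 × 3 = 231.
The 2 extra days are Saturday, Sunday — 1 of them qualifies.
Total: 231 + 1 = 232.

232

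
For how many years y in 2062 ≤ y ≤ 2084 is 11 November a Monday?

Day of week of November 11 in each year:
2062: Sat, 2063: Sun, 2064: Tue, 2065: Wed, 2066: Thu, 2067: Fri, 2068: Sun, 2069: Mon ✓, 2070: Tue, 2071: Wed, 2072: Fri, 2073: Sat, 2074: Sun, 2075: Mon ✓, 2076: Wed, 2077: Thu, 2078: Fri, 2079: Sat, 2080: Mon ✓, 2081: Tue, 2082: Wed, 2083: Thu, 2084: Sat
Mondays: 2069, 2075, 2080.

3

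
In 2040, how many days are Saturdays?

1 January 2040 is a Sunday.
The range spans 366 days (inclusive of both endpoints).
366 = 7 × 52 + 2, so there are 52 full weeks plus 2 extra days.
Each full week contributes one Saturday: 52 so far.
The 2 extra days are Sunday, Monday — none qualify.
Total: 52 + 0 = 52.

52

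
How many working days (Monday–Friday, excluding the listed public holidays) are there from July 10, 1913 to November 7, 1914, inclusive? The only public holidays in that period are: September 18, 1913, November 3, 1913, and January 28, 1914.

July 10, 1913 is a Thursday.
From July 10, 1913 to November 7, 1914 is 486 days inclusive.
486 = 7 × 69 + 3, so there are 69 full weeks plus 3 extra days.
Each full week contributes 5 weekdays (Mon–Fri): 69 × 5 = 345.
The 3 extra days are Thursday, Friday, Saturday — 2 of them qualify.
Total: 345 + 2 = 347.
Holidays: September 18, 1913 (Thu); November 3, 1913 (Mon); January 28, 1914 (Wed).
All 3 holidays fall on weekdays, so subtract 3.
Business days: 347 − 3 = 344.

344 working days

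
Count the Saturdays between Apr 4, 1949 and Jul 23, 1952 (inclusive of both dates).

Apr 4, 1949 is a Monday.
That's 1207 days from start to end, counting both.
1207 = 7 × 172 + 3, so there are 172 full weeks plus 3 extra days.
Each full week contributes one Saturday: 172 so far.
The 3 extra days are Mon, Tue, Wed — none qualify.
Total: 172 + 0 = 172.

172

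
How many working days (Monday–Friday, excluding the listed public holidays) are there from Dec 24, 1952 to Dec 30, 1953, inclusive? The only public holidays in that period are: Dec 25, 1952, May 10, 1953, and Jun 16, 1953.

264

Dec 24, 1952 is a Wednesday.
The range spans 372 days (inclusive of both endpoints).
372 = 7 × 53 + 1, so there are 53 full weeks plus 1 extra day.
Each full week contributes 5 weekdays (Mon–Fri): 53 × 5 = 265.
The 1 extra day is Wed — 1 of them qualifies.
Total: 265 + 1 = 266.
Holidays: Dec 25, 1952 (Thu); May 10, 1953 (Sun); Jun 16, 1953 (Tue).
2 of the 3 holidays fall on weekdays; the rest are weekends and were already excluded.
Business days: 266 − 2 = 264.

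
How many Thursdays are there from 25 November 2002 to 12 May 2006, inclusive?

181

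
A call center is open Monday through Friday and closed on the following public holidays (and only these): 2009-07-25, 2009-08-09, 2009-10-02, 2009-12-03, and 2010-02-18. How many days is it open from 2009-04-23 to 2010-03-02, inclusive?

2009-04-23 is a Thursday.
The range spans 314 days (inclusive of both endpoints).
314 = 7 × 44 + 6, so there are 44 full weeks plus 6 extra days.
Each full week contributes 5 weekdays (Mon–Fri): 44 × 5 = 220.
The 6 extra days are Thu, Fri, Sat, Sun, Mon, Tue — 4 of them qualify.
Total: 220 + 4 = 224.
Holidays: 2009-07-25 (Sat); 2009-08-09 (Sun); 2009-10-02 (Fri); 2009-12-03 (Thu); 2010-02-18 (Thu).
3 of the 5 holidays fall on weekdays; the rest are weekends and were already excluded.
Business days: 224 − 3 = 221.

221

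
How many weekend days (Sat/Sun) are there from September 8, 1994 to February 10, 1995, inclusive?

44

September 8, 1994 is a Thursday.
The range spans 156 days (inclusive of both endpoints).
156 = 7 × 22 + 2, so there are 22 full weeks plus 2 extra days.
Each full week contributes 2 weekend days (Sat, Sun): 22 × 2 = 44.
The 2 extra days are Thu, Fri — none qualify.
Total: 44 + 0 = 44.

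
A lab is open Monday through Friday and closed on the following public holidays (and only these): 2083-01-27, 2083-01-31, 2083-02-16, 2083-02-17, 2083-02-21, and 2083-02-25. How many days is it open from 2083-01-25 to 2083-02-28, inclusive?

21

2083-01-25 is a Monday.
That's 35 days from start to end, counting both.
35 = 7 × 5, so the span is exactly 5 full weeks.
Each full week contributes 5 weekdays (Mon–Fri): 5 × 5 = 25.
Total: 25.
Holidays: 2083-01-27 (Wed); 2083-01-31 (Sun); 2083-02-16 (Tue); 2083-02-17 (Wed); 2083-02-21 (Sun); 2083-02-25 (Thu).
4 of the 6 holidays fall on weekdays; the rest are weekends and were already excluded.
Business days: 25 − 4 = 21.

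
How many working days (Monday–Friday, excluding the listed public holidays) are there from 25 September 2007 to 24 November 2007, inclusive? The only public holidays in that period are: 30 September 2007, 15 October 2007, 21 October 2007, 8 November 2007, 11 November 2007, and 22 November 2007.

25 September 2007 is a Tuesday.
That's 61 days from start to end, counting both.
61 = 7 × 8 + 5, so there are 8 full weeks plus 5 extra days.
Each full week contributes 5 weekdays (Mon–Fri): 8 × 5 = 40.
The 5 extra days are Tue, Wed, Thu, Fri, Sat — 4 of them qualify.
Total: 40 + 4 = 44.
Holidays: 30 September 2007 (Sun); 15 October 2007 (Mon); 21 October 2007 (Sun); 8 November 2007 (Thu); 11 November 2007 (Sun); 22 November 2007 (Thu).
3 of the 6 holidays fall on weekdays; the rest are weekends and were already excluded.
Business days: 44 − 3 = 41.

41 working days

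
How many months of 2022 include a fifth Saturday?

A month has five Saturdays exactly when Saturday falls within its first (length − 28) days.
Jan: 31 days, starts Sat → 5 of Sat, Sun, Mon ✓
Feb: 28 days, starts Tue → 5 of (none)
Mar: 31 days, starts Tue → 5 of Tue, Wed, Thu
Apr: 30 days, starts Fri → 5 of Fri, Sat ✓
May: 31 days, starts Sun → 5 of Sun, Mon, Tue
Jun: 30 days, starts Wed → 5 of Wed, Thu
Jul: 31 days, starts Fri → 5 of Fri, Sat, Sun ✓
Aug: 31 days, starts Mon → 5 of Mon, Tue, Wed
Sep: 30 days, starts Thu → 5 of Thu, Fri
Oct: 31 days, starts Sat → 5 of Sat, Sun, Mon ✓
Nov: 30 days, starts Tue → 5 of Tue, Wed
Dec: 31 days, starts Thu → 5 of Thu, Fri, Sat ✓
Months with five Saturdays: Jan, Apr, Jul, Oct, Dec.

5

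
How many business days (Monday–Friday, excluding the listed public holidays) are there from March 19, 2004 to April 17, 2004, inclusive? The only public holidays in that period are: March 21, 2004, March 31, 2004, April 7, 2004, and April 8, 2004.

March 19, 2004 is a Friday.
From March 19, 2004 to April 17, 2004 is 30 days inclusive.
30 = 7 × 4 + 2, so there are 4 full weeks plus 2 extra days.
Each full week contributes 5 weekdays (Mon–Fri): 4 × 5 = 20.
The 2 extra days are Fri, Sat — 1 of them qualifies.
Total: 20 + 1 = 21.
Holidays: March 21, 2004 (Sun); March 31, 2004 (Wed); April 7, 2004 (Wed); April 8, 2004 (Thu).
3 of the 4 holidays fall on weekdays; the rest are weekends and were already excluded.
Business days: 21 − 3 = 18.

18 business days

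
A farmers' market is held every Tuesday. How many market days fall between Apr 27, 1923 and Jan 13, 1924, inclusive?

37 Tuesdays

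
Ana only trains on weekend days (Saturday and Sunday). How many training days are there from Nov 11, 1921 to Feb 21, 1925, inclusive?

Nov 11, 1921 is a Friday.
From Nov 11, 1921 to Feb 21, 1925 is 1199 days inclusive.
1199 = 7 × 171 + 2, so there are 171 full weeks plus 2 extra days.
Each full week contributes 2 weekend days (Sat, Sun): 171 × 2 = 342.
The 2 extra days are Fri, Sat — 1 of them qualifies.
Total: 342 + 1 = 343.

343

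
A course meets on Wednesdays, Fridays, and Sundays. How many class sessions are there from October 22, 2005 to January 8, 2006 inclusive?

October 22, 2005 is a Saturday.
The range spans 79 days (inclusive of both endpoints).
79 = 7 × 11 + 2, so there are 11 full weeks plus 2 extra days.
Each full week contributes 3 days from the set (Wed, Fri, Sun): 11 × 3 = 33.
The 2 extra days are Sat, Sun — 1 of them qualifies.
Total: 33 + 1 = 34.

34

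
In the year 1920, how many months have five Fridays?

A month has five Fridays exactly when Friday falls within its first (length − 28) days.
Jan: 31 days, starts Thu → 5 of Thu, Fri, Sat ✓
Feb: 29 days, starts Sun → 5 of Sun
Mar: 31 days, starts Mon → 5 of Mon, Tue, Wed
Apr: 30 days, starts Thu → 5 of Thu, Fri ✓
May: 31 days, starts Sat → 5 of Sat, Sun, Mon
Jun: 30 days, starts Tue → 5 of Tue, Wed
Jul: 31 days, starts Thu → 5 of Thu, Fri, Sat ✓
Aug: 31 days, starts Sun → 5 of Sun, Mon, Tue
Sep: 30 days, starts Wed → 5 of Wed, Thu
Oct: 31 days, starts Fri → 5 of Fri, Sat, Sun ✓
Nov: 30 days, starts Mon → 5 of Mon, Tue
Dec: 31 days, starts Wed → 5 of Wed, Thu, Fri ✓
Months with five Fridays: Jan, Apr, Jul, Oct, Dec.

5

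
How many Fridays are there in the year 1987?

52

Jan 1, 1987 is a Thursday.
The range spans 365 days (inclusive of both endpoints).
365 = 7 × 52 + 1, so there are 52 full weeks plus 1 extra day.
Each full week contributes one Friday: 52 so far.
The 1 extra day is Thursday — none qualify.
Total: 52 + 0 = 52.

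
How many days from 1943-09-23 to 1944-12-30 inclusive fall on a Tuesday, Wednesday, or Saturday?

1943-09-23 is a Thursday.
From 1943-09-23 to 1944-12-30 is 465 days inclusive.
465 = 7 × 66 + 3, so there are 66 full weeks plus 3 extra days.
Each full week contributes 3 days from the set (Tue, Wed, Sat): 66 × 3 = 198.
The 3 extra days are Thu, Fri, Sat — 1 of them qualifies.
Total: 198 + 1 = 199.

199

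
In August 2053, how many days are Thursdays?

4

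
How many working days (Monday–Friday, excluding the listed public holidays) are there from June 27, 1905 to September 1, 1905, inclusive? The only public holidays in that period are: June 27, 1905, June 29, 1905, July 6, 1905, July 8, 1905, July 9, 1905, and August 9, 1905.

45 working days

June 27, 1905 is a Tuesday.
That's 67 days from start to end, counting both.
67 = 7 × 9 + 4, so there are 9 full weeks plus 4 extra days.
Each full week contributes 5 weekdays (Mon–Fri): 9 × 5 = 45.
The 4 extra days are Tuesday, Wednesday, Thursday, Friday — 4 of them qualify.
Total: 45 + 4 = 49.
Holidays: June 27, 1905 (Tue); June 29, 1905 (Thu); July 6, 1905 (Thu); July 8, 1905 (Sat); July 9, 1905 (Sun); August 9, 1905 (Wed).
4 of the 6 holidays fall on weekdays; the rest are weekends and were already excluded.
Business days: 49 − 4 = 45.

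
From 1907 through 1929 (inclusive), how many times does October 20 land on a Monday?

Day of week of October 20 in each year:
1907: Sun, 1908: Tue, 1909: Wed, 1910: Thu, 1911: Fri, 1912: Sun, 1913: Mon ✓, 1914: Tue, 1915: Wed, 1916: Fri, 1917: Sat, 1918: Sun, 1919: Mon ✓, 1920: Wed, 1921: Thu, 1922: Fri, 1923: Sat, 1924: Mon ✓, 1925: Tue, 1926: Wed, 1927: Thu, 1928: Sat, 1929: Sun
Mondays: 1913, 1919, 1924.

3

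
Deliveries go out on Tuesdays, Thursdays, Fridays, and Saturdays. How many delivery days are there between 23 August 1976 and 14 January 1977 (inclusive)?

23 August 1976 is a Monday.
From 23 August 1976 to 14 January 1977 is 145 days inclusive.
145 = 7 × 20 + 5, so there are 20 full weeks plus 5 extra days.
Each full week contributes 4 days from the set (Tue, Thu, Fri, Sat): 20 × 4 = 80.
The 5 extra days are Monday, Tuesday, Wednesday, Thursday, Friday — 3 of them qualify.
Total: 80 + 3 = 83.

83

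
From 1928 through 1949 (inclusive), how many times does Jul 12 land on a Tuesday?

3

Day of week of July 12 in each year:
1928: Thu, 1929: Fri, 1930: Sat, 1931: Sun, 1932: Tue ✓, 1933: Wed, 1934: Thu, 1935: Fri, 1936: Sun, 1937: Mon, 1938: Tue ✓, 1939: Wed, 1940: Fri, 1941: Sat, 1942: Sun, 1943: Mon, 1944: Wed, 1945: Thu, 1946: Fri, 1947: Sat, 1948: Mon, 1949: Tue ✓
Tuesdays: 1932, 1938, 1949.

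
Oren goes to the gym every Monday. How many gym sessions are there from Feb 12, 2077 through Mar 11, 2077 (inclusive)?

4 Mondays

Feb 12, 2077 is a Friday.
That's 28 days from start to end, counting both.
28 = 7 × 4, so the span is exactly 4 full weeks.
Each full week contributes one Monday: 4 so far.
Total: 4.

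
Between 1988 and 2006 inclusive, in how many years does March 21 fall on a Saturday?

2

Day of week of March 21 in each year:
1988: Mon, 1989: Tue, 1990: Wed, 1991: Thu, 1992: Sat ✓, 1993: Sun, 1994: Mon, 1995: Tue, 1996: Thu, 1997: Fri, 1998: Sat ✓, 1999: Sun, 2000: Tue, 2001: Wed, 2002: Thu, 2003: Fri, 2004: Sun, 2005: Mon, 2006: Tue
Saturdays: 1992, 1998.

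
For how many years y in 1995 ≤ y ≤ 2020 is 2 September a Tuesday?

Day of week of September 2 in each year:
1995: Sat, 1996: Mon, 1997: Tue ✓, 1998: Wed, 1999: Thu, 2000: Sat, 2001: Sun, 2002: Mon, 2003: Tue ✓, 2004: Thu, 2005: Fri, 2006: Sat, 2007: Sun, 2008: Tue ✓, 2009: Wed, 2010: Thu, 2011: Fri, 2012: Sun, 2013: Mon, 2014: Tue ✓, 2015: Wed, 2016: Fri, 2017: Sat, 2018: Sun, 2019: Mon, 2020: Wed
Tuesdays: 1997, 2003, 2008, 2014.

4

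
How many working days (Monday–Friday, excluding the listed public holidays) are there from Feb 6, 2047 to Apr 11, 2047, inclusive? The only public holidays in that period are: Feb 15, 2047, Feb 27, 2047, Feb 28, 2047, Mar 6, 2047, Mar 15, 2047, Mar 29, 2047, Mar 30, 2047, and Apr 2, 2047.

Feb 6, 2047 is a Wednesday.
From Feb 6, 2047 to Apr 11, 2047 is 65 days inclusive.
65 = 7 × 9 + 2, so there are 9 full weeks plus 2 extra days.
Each full week contributes 5 weekdays (Mon–Fri): 9 × 5 = 45.
The 2 extra days are Wed, Thu — 2 of them qualify.
Total: 45 + 2 = 47.
Holidays: Feb 15, 2047 (Fri); Feb 27, 2047 (Wed); Feb 28, 2047 (Thu); Mar 6, 2047 (Wed); Mar 15, 2047 (Fri); Mar 29, 2047 (Fri); Mar 30, 2047 (Sat); Apr 2, 2047 (Tue).
7 of the 8 holidays fall on weekdays; the rest are weekends and were already excluded.
Business days: 47 − 7 = 40.

40 working days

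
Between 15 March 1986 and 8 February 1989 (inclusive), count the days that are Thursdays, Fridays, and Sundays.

454

15 March 1986 is a Saturday.
The range spans 1062 days (inclusive of both endpoints).
1062 = 7 × 151 + 5, so there are 151 full weeks plus 5 extra days.
Each full week contributes 3 days from the set (Thu, Fri, Sun): 151 × 3 = 453.
The 5 extra days are Saturday, Sunday, Monday, Tuesday, Wednesday — 1 of them qualifies.
Total: 453 + 1 = 454.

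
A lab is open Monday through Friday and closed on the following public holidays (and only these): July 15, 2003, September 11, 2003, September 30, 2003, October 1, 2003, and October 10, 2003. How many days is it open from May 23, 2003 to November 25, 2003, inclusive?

May 23, 2003 is a Friday.
That's 187 days from start to end, counting both.
187 = 7 × 26 + 5, so there are 26 full weeks plus 5 extra days.
Each full week contributes 5 weekdays (Mon–Fri): 26 × 5 = 130.
The 5 extra days are Fri, Sat, Sun, Mon, Tue — 3 of them qualify.
Total: 130 + 3 = 133.
Holidays: July 15, 2003 (Tue); September 11, 2003 (Thu); September 30, 2003 (Tue); October 1, 2003 (Wed); October 10, 2003 (Fri).
All 5 holidays fall on weekdays, so subtract 5.
Business days: 133 − 5 = 128.

128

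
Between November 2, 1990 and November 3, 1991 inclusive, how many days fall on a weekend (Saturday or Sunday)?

106

November 2, 1990 is a Friday.
The range spans 367 days (inclusive of both endpoints).
367 = 7 × 52 + 3, so there are 52 full weeks plus 3 extra days.
Each full week contributes 2 weekend days (Sat, Sun): 52 × 2 = 104.
The 3 extra days are Fri, Sat, Sun — 2 of them qualify.
Total: 104 + 2 = 106.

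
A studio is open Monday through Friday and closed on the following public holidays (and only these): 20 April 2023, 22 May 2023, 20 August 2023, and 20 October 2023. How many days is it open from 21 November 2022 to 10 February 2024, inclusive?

317

21 November 2022 is a Monday.
From 21 November 2022 to 10 February 2024 is 447 days inclusive.
447 = 7 × 63 + 6, so there are 63 full weeks plus 6 extra days.
Each full week contributes 5 weekdays (Mon–Fri): 63 × 5 = 315.
The 6 extra days are Monday, Tuesday, Wednesday, Thursday, Friday, Saturday — 5 of them qualify.
Total: 315 + 5 = 320.
Holidays: 20 April 2023 (Thu); 22 May 2023 (Mon); 20 August 2023 (Sun); 20 October 2023 (Fri).
3 of the 4 holidays fall on weekdays; the rest are weekends and were already excluded.
Business days: 320 − 3 = 317.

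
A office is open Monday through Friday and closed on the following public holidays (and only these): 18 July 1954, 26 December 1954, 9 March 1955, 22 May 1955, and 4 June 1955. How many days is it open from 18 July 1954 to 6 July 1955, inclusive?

18 July 1954 is a Sunday.
That's 354 days from start to end, counting both.
354 = 7 × 50 + 4, so there are 50 full weeks plus 4 extra days.
Each full week contributes 5 weekdays (Mon–Fri): 50 × 5 = 250.
The 4 extra days are Sun, Mon, Tue, Wed — 3 of them qualify.
Total: 250 + 3 = 253.
Holidays: 18 July 1954 (Sun); 26 December 1954 (Sun); 9 March 1955 (Wed); 22 May 1955 (Sun); 4 June 1955 (Sat).
1 of the 5 holidays fall on weekdays; the rest are weekends and were already excluded.
Business days: 253 − 1 = 252.

252 working days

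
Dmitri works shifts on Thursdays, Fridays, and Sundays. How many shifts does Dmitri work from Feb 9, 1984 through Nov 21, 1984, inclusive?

123

Feb 9, 1984 is a Thursday.
From Feb 9, 1984 to Nov 21, 1984 is 287 days inclusive.
287 = 7 × 41, so the span is exactly 41 full weeks.
Each full week contributes 3 days from the set (Thu, Fri, Sun): 41 × 3 = 123.
Total: 123.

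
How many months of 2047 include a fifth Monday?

A month has five Mondays exactly when Monday falls within its first (length − 28) days.
Jan: 31 days, starts Tue → 5 of Tue, Wed, Thu
Feb: 28 days, starts Fri → 5 of (none)
Mar: 31 days, starts Fri → 5 of Fri, Sat, Sun
Apr: 30 days, starts Mon → 5 of Mon, Tue ✓
May: 31 days, starts Wed → 5 of Wed, Thu, Fri
Jun: 30 days, starts Sat → 5 of Sat, Sun
Jul: 31 days, starts Mon → 5 of Mon, Tue, Wed ✓
Aug: 31 days, starts Thu → 5 of Thu, Fri, Sat
Sep: 30 days, starts Sun → 5 of Sun, Mon ✓
Oct: 31 days, starts Tue → 5 of Tue, Wed, Thu
Nov: 30 days, starts Fri → 5 of Fri, Sat
Dec: 31 days, starts Sun → 5 of Sun, Mon, Tue ✓
Months with five Mondays: Apr, Jul, Sep, Dec.

4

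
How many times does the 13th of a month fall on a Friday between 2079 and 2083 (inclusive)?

Friday-the-13ths by year:
2079: Jan, Oct
2080: Sep, Dec
2081: Jun
2082: Feb, Mar, Nov
2083: Aug

9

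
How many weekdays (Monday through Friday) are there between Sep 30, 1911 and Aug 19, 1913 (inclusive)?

492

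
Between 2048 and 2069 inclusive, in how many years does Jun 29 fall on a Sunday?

3

Day of week of June 29 in each year:
2048: Mon, 2049: Tue, 2050: Wed, 2051: Thu, 2052: Sat, 2053: Sun ✓, 2054: Mon, 2055: Tue, 2056: Thu, 2057: Fri, 2058: Sat, 2059: Sun ✓, 2060: Tue, 2061: Wed, 2062: Thu, 2063: Fri, 2064: Sun ✓, 2065: Mon, 2066: Tue, 2067: Wed, 2068: Fri, 2069: Sat
Sundays: 2053, 2059, 2064.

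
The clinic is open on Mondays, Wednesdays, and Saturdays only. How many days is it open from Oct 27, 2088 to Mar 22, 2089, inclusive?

Oct 27, 2088 is a Wednesday.
The range spans 147 days (inclusive of both endpoints).
147 = 7 × 21, so the span is exactly 21 full weeks.
Each full week contributes 3 days from the set (Mon, Wed, Sat): 21 × 3 = 63.

63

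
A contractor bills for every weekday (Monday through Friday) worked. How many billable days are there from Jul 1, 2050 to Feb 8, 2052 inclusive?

420

Jul 1, 2050 is a Friday.
From Jul 1, 2050 to Feb 8, 2052 is 588 days inclusive.
588 = 7 × 84, so the span is exactly 84 full weeks.
Each full week contributes 5 weekdays (Mon–Fri): 84 × 5 = 420.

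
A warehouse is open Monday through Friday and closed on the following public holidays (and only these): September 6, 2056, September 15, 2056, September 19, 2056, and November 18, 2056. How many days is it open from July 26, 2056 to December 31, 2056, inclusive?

July 26, 2056 is a Wednesday.
That's 159 days from start to end, counting both.
159 = 7 × 22 + 5, so there are 22 full weeks plus 5 extra days.
Each full week contributes 5 weekdays (Mon–Fri): 22 × 5 = 110.
The 5 extra days are Wednesday, Thursday, Friday, Saturday, Sunday — 3 of them qualify.
Total: 110 + 3 = 113.
Holidays: September 6, 2056 (Wed); September 15, 2056 (Fri); September 19, 2056 (Tue); November 18, 2056 (Sat).
3 of the 4 holidays fall on weekdays; the rest are weekends and were already excluded.
Business days: 113 − 3 = 110.

110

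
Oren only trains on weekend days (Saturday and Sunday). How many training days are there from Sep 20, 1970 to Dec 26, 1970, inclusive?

28

Sep 20, 1970 is a Sunday.
The range spans 98 days (inclusive of both endpoints).
98 = 7 × 14, so the span is exactly 14 full weeks.
Each full week contributes 2 weekend days (Sat, Sun): 14 × 2 = 28.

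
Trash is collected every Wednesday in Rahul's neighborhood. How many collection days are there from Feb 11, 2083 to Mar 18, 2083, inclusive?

5 Wednesdays

Feb 11, 2083 is a Thursday.
The range spans 36 days (inclusive of both endpoints).
36 = 7 × 5 + 1, so there are 5 full weeks plus 1 extra day.
Each full week contributes one Wednesday: 5 so far.
The 1 extra day is Thursday — none qualify.
Total: 5 + 0 = 5.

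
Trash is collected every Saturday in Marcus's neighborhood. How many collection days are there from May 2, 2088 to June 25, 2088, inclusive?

May 2, 2088 is a Sunday.
That's 55 days from start to end, counting both.
55 = 7 × 7 + 6, so there are 7 full weeks plus 6 extra days.
Each full week contributes one Saturday: 7 so far.
The 6 extra days are Sun, Mon, Tue, Wed, Thu, Fri — none qualify.
Total: 7 + 0 = 7.

7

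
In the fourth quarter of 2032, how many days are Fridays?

14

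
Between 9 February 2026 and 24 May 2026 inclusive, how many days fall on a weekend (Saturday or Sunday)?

9 February 2026 is a Monday.
The range spans 105 days (inclusive of both endpoints).
105 = 7 × 15, so the span is exactly 15 full weeks.
Each full week contributes 2 weekend days (Sat, Sun): 15 × 2 = 30.

30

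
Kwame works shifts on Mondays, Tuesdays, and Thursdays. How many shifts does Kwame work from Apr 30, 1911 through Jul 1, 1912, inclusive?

Apr 30, 1911 is a Sunday.
The range spans 429 days (inclusive of both endpoints).
429 = 7 × 61 + 2, so there are 61 full weeks plus 2 extra days.
Each full week contributes 3 days from the set (Mon, Tue, Thu): 61 × 3 = 183.
The 2 extra days are Sunday, Monday — 1 of them qualifies.
Total: 183 + 1 = 184.

184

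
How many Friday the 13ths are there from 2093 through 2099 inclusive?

14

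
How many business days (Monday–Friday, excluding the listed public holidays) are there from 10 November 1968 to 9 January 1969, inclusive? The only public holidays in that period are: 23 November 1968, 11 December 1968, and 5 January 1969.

43 business days

10 November 1968 is a Sunday.
That's 61 days from start to end, counting both.
61 = 7 × 8 + 5, so there are 8 full weeks plus 5 extra days.
Each full week contributes 5 weekdays (Mon–Fri): 8 × 5 = 40.
The 5 extra days are Sun, Mon, Tue, Wed, Thu — 4 of them qualify.
Total: 40 + 4 = 44.
Holidays: 23 November 1968 (Sat); 11 December 1968 (Wed); 5 January 1969 (Sun).
1 of the 3 holidays fall on weekdays; the rest are weekends and were already excluded.
Business days: 44 − 1 = 43.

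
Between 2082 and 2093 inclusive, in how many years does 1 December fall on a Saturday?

2

Day of week of December 1 in each year:
2082: Tue, 2083: Wed, 2084: Fri, 2085: Sat ✓, 2086: Sun, 2087: Mon, 2088: Wed, 2089: Thu, 2090: Fri, 2091: Sat ✓, 2092: Mon, 2093: Tue
Saturdays: 2085, 2091.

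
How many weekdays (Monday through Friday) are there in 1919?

261 weekdays

1919-01-01 is a Wednesday.
That's 365 days from start to end, counting both.
365 = 7 × 52 + 1, so there are 52 full weeks plus 1 extra day.
Each full week contributes 5 weekdays (Mon–Fri): 52 × 5 = 260.
The 1 extra day is Wednesday — 1 of them qualifies.
Total: 260 + 1 = 261.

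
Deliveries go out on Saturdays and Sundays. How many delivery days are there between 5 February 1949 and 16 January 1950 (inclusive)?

100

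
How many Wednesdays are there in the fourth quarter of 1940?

1940-10-01 is a Tuesday.
That's 92 days from start to end, counting both.
92 = 7 × 13 + 1, so there are 13 full weeks plus 1 extra day.
Each full week contributes one Wednesday: 13 so far.
The 1 extra day is Tue — none qualify.
Total: 13 + 0 = 13.

13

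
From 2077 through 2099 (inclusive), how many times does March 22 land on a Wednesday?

3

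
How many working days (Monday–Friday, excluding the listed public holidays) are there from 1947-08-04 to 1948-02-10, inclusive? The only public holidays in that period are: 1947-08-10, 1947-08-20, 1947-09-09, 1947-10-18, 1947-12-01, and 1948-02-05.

133 working days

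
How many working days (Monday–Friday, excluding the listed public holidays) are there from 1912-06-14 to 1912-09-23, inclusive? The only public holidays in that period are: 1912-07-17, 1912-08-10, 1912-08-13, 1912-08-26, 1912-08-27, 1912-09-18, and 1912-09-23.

66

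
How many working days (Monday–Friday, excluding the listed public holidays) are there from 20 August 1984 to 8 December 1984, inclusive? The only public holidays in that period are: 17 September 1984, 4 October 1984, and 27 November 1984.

77

20 August 1984 is a Monday.
The range spans 111 days (inclusive of both endpoints).
111 = 7 × 15 + 6, so there are 15 full weeks plus 6 extra days.
Each full week contributes 5 weekdays (Mon–Fri): 15 × 5 = 75.
The 6 extra days are Monday, Tuesday, Wednesday, Thursday, Friday, Saturday — 5 of them qualify.
Total: 75 + 5 = 80.
Holidays: 17 September 1984 (Mon); 4 October 1984 (Thu); 27 November 1984 (Tue).
All 3 holidays fall on weekdays, so subtract 3.
Business days: 80 − 3 = 77.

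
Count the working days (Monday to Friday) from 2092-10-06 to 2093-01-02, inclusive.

65

2092-10-06 is a Monday.
That's 89 days from start to end, counting both.
89 = 7 × 12 + 5, so there are 12 full weeks plus 5 extra days.
Each full week contributes 5 weekdays (Mon–Fri): 12 × 5 = 60.
The 5 extra days are Monday, Tuesday, Wednesday, Thursday, Friday — 5 of them qualify.
Total: 60 + 5 = 65.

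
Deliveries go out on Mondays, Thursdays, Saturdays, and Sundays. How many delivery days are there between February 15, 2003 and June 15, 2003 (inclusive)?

February 15, 2003 is a Saturday.
From February 15, 2003 to June 15, 2003 is 121 days inclusive.
121 = 7 × 17 + 2, so there are 17 full weeks plus 2 extra days.
Each full week contributes 4 days from the set (Mon, Thu, Sat, Sun): 17 × 4 = 68.
The 2 extra days are Sat, Sun — 2 of them qualify.
Total: 68 + 2 = 70.

70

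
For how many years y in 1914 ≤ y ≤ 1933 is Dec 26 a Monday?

3

Day of week of December 26 in each year:
1914: Sat, 1915: Sun, 1916: Tue, 1917: Wed, 1918: Thu, 1919: Fri, 1920: Sun, 1921: Mon ✓, 1922: Tue, 1923: Wed, 1924: Fri, 1925: Sat, 1926: Sun, 1927: Mon ✓, 1928: Wed, 1929: Thu, 1930: Fri, 1931: Sat, 1932: Mon ✓, 1933: Tue
Mondays: 1921, 1927, 1932.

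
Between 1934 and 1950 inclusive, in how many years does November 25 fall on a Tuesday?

Day of week of November 25 in each year:
1934: Sun, 1935: Mon, 1936: Wed, 1937: Thu, 1938: Fri, 1939: Sat, 1940: Mon, 1941: Tue ✓, 1942: Wed, 1943: Thu, 1944: Sat, 1945: Sun, 1946: Mon, 1947: Tue ✓, 1948: Thu, 1949: Fri, 1950: Sat
Tuesdays: 1941, 1947.

2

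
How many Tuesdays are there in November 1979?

4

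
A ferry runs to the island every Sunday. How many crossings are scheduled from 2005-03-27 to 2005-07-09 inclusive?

2005-03-27 is a Sunday.
From 2005-03-27 to 2005-07-09 is 105 days inclusive.
105 = 7 × 15, so the span is exactly 15 full weeks.
Each full week contributes one Sunday: 15 so far.

15 Sundays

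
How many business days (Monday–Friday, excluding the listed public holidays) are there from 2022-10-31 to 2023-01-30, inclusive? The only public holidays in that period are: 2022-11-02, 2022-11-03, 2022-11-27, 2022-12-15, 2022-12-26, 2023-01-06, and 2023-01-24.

60 business days

2022-10-31 is a Monday.
That's 92 days from start to end, counting both.
92 = 7 × 13 + 1, so there are 13 full weeks plus 1 extra day.
Each full week contributes 5 weekdays (Mon–Fri): 13 × 5 = 65.
The 1 extra day is Mon — 1 of them qualifies.
Total: 65 + 1 = 66.
Holidays: 2022-11-02 (Wed); 2022-11-03 (Thu); 2022-11-27 (Sun); 2022-12-15 (Thu); 2022-12-26 (Mon); 2023-01-06 (Fri); 2023-01-24 (Tue).
6 of the 7 holidays fall on weekdays; the rest are weekends and were already excluded.
Business days: 66 − 6 = 60.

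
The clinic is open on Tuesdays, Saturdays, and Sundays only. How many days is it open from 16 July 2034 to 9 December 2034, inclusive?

16 July 2034 is a Sunday.
The range spans 147 days (inclusive of both endpoints).
147 = 7 × 21, so the span is exactly 21 full weeks.
Each full week contributes 3 days from the set (Tue, Sat, Sun): 21 × 3 = 63.

63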